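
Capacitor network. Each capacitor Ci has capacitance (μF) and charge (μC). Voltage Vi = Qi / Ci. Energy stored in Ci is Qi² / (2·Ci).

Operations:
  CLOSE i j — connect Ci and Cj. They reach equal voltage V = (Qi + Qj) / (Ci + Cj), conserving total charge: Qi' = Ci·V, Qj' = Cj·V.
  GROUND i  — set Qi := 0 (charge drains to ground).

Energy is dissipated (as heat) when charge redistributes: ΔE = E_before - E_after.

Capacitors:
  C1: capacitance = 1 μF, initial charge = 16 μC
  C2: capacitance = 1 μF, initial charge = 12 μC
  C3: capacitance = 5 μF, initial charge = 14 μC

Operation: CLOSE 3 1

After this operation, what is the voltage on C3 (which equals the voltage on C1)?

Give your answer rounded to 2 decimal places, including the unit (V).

Answer: 5.00 V

Derivation:
Initial: C1(1μF, Q=16μC, V=16.00V), C2(1μF, Q=12μC, V=12.00V), C3(5μF, Q=14μC, V=2.80V)
Op 1: CLOSE 3-1: Q_total=30.00, C_total=6.00, V=5.00; Q3=25.00, Q1=5.00; dissipated=72.600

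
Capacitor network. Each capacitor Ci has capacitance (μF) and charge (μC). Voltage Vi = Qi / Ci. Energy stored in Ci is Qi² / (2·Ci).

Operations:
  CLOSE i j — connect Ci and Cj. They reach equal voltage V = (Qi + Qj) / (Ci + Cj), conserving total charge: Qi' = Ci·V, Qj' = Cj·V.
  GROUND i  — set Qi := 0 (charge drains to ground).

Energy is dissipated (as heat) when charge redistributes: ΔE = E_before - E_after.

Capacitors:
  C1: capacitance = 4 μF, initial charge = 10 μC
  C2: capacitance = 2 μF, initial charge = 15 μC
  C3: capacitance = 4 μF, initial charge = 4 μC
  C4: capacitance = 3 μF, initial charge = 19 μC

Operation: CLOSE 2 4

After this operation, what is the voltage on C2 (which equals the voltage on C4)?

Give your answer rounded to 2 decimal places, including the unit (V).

Answer: 6.80 V

Derivation:
Initial: C1(4μF, Q=10μC, V=2.50V), C2(2μF, Q=15μC, V=7.50V), C3(4μF, Q=4μC, V=1.00V), C4(3μF, Q=19μC, V=6.33V)
Op 1: CLOSE 2-4: Q_total=34.00, C_total=5.00, V=6.80; Q2=13.60, Q4=20.40; dissipated=0.817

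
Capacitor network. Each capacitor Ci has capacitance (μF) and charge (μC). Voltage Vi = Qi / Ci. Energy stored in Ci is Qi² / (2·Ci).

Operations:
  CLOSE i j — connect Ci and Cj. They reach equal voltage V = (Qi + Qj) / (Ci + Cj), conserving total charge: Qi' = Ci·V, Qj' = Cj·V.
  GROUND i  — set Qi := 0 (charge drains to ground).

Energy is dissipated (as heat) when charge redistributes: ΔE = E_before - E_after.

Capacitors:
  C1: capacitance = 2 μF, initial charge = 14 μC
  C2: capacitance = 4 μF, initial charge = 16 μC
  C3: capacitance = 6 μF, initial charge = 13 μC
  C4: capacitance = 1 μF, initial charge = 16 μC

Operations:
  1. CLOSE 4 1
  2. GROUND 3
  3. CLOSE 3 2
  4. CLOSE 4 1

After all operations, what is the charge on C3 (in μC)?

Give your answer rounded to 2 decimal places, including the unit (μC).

Initial: C1(2μF, Q=14μC, V=7.00V), C2(4μF, Q=16μC, V=4.00V), C3(6μF, Q=13μC, V=2.17V), C4(1μF, Q=16μC, V=16.00V)
Op 1: CLOSE 4-1: Q_total=30.00, C_total=3.00, V=10.00; Q4=10.00, Q1=20.00; dissipated=27.000
Op 2: GROUND 3: Q3=0; energy lost=14.083
Op 3: CLOSE 3-2: Q_total=16.00, C_total=10.00, V=1.60; Q3=9.60, Q2=6.40; dissipated=19.200
Op 4: CLOSE 4-1: Q_total=30.00, C_total=3.00, V=10.00; Q4=10.00, Q1=20.00; dissipated=0.000
Final charges: Q1=20.00, Q2=6.40, Q3=9.60, Q4=10.00

Answer: 9.60 μC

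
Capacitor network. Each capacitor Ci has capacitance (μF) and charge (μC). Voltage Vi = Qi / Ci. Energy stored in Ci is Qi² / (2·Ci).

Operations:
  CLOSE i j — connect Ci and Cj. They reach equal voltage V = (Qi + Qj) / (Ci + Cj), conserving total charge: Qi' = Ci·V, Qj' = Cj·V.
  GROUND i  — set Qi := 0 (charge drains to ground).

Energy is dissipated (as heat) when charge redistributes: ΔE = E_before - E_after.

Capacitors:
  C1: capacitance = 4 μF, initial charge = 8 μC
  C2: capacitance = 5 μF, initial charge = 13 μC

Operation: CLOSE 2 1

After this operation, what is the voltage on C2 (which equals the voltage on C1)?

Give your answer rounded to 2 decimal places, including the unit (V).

Initial: C1(4μF, Q=8μC, V=2.00V), C2(5μF, Q=13μC, V=2.60V)
Op 1: CLOSE 2-1: Q_total=21.00, C_total=9.00, V=2.33; Q2=11.67, Q1=9.33; dissipated=0.400

Answer: 2.33 V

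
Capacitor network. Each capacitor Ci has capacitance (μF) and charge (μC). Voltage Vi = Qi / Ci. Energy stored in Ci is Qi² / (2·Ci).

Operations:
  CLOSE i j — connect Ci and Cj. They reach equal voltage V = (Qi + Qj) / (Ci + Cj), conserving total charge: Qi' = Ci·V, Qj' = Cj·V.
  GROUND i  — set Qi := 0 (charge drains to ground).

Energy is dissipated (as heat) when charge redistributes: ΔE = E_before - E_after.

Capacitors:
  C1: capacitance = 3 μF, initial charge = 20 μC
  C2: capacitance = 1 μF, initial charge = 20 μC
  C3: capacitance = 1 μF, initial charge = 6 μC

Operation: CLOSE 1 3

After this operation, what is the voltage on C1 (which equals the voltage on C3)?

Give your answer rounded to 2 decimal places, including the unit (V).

Answer: 6.50 V

Derivation:
Initial: C1(3μF, Q=20μC, V=6.67V), C2(1μF, Q=20μC, V=20.00V), C3(1μF, Q=6μC, V=6.00V)
Op 1: CLOSE 1-3: Q_total=26.00, C_total=4.00, V=6.50; Q1=19.50, Q3=6.50; dissipated=0.167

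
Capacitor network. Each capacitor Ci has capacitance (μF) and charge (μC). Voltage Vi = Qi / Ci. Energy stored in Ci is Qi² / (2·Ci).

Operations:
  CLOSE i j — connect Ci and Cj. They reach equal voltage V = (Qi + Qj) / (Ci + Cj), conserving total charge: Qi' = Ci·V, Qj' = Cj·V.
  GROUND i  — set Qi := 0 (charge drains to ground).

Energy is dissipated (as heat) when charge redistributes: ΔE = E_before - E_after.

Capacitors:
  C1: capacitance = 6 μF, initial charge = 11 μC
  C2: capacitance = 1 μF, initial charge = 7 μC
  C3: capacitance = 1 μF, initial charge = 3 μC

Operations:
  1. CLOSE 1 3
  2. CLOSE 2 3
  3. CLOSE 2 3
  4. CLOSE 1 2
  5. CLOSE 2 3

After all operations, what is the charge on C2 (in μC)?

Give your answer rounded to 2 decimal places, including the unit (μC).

Answer: 3.43 μC

Derivation:
Initial: C1(6μF, Q=11μC, V=1.83V), C2(1μF, Q=7μC, V=7.00V), C3(1μF, Q=3μC, V=3.00V)
Op 1: CLOSE 1-3: Q_total=14.00, C_total=7.00, V=2.00; Q1=12.00, Q3=2.00; dissipated=0.583
Op 2: CLOSE 2-3: Q_total=9.00, C_total=2.00, V=4.50; Q2=4.50, Q3=4.50; dissipated=6.250
Op 3: CLOSE 2-3: Q_total=9.00, C_total=2.00, V=4.50; Q2=4.50, Q3=4.50; dissipated=0.000
Op 4: CLOSE 1-2: Q_total=16.50, C_total=7.00, V=2.36; Q1=14.14, Q2=2.36; dissipated=2.679
Op 5: CLOSE 2-3: Q_total=6.86, C_total=2.00, V=3.43; Q2=3.43, Q3=3.43; dissipated=1.148
Final charges: Q1=14.14, Q2=3.43, Q3=3.43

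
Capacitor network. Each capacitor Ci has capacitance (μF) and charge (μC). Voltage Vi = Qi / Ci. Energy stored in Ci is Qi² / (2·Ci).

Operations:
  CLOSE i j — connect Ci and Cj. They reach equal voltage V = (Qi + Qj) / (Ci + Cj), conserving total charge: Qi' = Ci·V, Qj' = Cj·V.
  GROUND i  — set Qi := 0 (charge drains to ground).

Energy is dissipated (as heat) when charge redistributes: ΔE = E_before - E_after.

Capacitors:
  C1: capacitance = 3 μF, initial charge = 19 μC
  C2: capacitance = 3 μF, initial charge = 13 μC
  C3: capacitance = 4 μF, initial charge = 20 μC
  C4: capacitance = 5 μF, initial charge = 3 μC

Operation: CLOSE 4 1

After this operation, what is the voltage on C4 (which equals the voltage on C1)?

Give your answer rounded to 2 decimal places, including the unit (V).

Answer: 2.75 V

Derivation:
Initial: C1(3μF, Q=19μC, V=6.33V), C2(3μF, Q=13μC, V=4.33V), C3(4μF, Q=20μC, V=5.00V), C4(5μF, Q=3μC, V=0.60V)
Op 1: CLOSE 4-1: Q_total=22.00, C_total=8.00, V=2.75; Q4=13.75, Q1=8.25; dissipated=30.817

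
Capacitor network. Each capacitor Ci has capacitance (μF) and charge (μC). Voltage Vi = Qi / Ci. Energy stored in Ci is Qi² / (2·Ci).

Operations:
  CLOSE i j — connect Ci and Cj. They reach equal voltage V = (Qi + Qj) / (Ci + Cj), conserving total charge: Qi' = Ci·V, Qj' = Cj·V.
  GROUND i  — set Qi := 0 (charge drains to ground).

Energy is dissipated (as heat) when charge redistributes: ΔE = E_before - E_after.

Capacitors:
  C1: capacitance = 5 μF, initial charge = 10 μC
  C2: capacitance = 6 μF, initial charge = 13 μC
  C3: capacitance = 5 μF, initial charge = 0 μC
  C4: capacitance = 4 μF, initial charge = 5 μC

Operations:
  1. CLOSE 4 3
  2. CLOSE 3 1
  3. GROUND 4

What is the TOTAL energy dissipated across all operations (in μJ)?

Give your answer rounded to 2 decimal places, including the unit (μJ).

Initial: C1(5μF, Q=10μC, V=2.00V), C2(6μF, Q=13μC, V=2.17V), C3(5μF, Q=0μC, V=0.00V), C4(4μF, Q=5μC, V=1.25V)
Op 1: CLOSE 4-3: Q_total=5.00, C_total=9.00, V=0.56; Q4=2.22, Q3=2.78; dissipated=1.736
Op 2: CLOSE 3-1: Q_total=12.78, C_total=10.00, V=1.28; Q3=6.39, Q1=6.39; dissipated=2.608
Op 3: GROUND 4: Q4=0; energy lost=0.617
Total dissipated: 4.961 μJ

Answer: 4.96 μJ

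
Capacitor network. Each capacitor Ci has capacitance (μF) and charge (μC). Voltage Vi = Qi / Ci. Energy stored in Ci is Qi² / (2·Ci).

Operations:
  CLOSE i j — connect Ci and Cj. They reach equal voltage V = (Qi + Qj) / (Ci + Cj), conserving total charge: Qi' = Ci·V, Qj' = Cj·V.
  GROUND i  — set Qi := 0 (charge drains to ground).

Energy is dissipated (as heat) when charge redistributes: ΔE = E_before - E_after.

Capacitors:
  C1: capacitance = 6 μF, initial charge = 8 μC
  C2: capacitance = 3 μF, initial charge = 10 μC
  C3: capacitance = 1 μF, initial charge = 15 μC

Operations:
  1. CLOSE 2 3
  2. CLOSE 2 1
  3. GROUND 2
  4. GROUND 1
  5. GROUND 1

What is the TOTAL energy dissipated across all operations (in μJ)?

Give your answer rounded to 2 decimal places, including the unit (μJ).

Answer: 114.97 μJ

Derivation:
Initial: C1(6μF, Q=8μC, V=1.33V), C2(3μF, Q=10μC, V=3.33V), C3(1μF, Q=15μC, V=15.00V)
Op 1: CLOSE 2-3: Q_total=25.00, C_total=4.00, V=6.25; Q2=18.75, Q3=6.25; dissipated=51.042
Op 2: CLOSE 2-1: Q_total=26.75, C_total=9.00, V=2.97; Q2=8.92, Q1=17.83; dissipated=24.174
Op 3: GROUND 2: Q2=0; energy lost=13.251
Op 4: GROUND 1: Q1=0; energy lost=26.502
Op 5: GROUND 1: Q1=0; energy lost=0.000
Total dissipated: 114.969 μJ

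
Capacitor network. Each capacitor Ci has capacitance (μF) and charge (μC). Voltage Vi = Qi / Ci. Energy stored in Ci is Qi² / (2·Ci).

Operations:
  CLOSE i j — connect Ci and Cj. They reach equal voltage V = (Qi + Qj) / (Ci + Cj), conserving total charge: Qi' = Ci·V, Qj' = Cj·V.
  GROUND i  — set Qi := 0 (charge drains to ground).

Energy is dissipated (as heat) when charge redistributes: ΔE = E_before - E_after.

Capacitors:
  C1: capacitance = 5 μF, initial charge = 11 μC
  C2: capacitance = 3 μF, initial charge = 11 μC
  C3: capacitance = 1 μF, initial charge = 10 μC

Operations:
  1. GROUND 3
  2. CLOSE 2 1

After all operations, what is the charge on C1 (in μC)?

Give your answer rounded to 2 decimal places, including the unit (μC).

Answer: 13.75 μC

Derivation:
Initial: C1(5μF, Q=11μC, V=2.20V), C2(3μF, Q=11μC, V=3.67V), C3(1μF, Q=10μC, V=10.00V)
Op 1: GROUND 3: Q3=0; energy lost=50.000
Op 2: CLOSE 2-1: Q_total=22.00, C_total=8.00, V=2.75; Q2=8.25, Q1=13.75; dissipated=2.017
Final charges: Q1=13.75, Q2=8.25, Q3=0.00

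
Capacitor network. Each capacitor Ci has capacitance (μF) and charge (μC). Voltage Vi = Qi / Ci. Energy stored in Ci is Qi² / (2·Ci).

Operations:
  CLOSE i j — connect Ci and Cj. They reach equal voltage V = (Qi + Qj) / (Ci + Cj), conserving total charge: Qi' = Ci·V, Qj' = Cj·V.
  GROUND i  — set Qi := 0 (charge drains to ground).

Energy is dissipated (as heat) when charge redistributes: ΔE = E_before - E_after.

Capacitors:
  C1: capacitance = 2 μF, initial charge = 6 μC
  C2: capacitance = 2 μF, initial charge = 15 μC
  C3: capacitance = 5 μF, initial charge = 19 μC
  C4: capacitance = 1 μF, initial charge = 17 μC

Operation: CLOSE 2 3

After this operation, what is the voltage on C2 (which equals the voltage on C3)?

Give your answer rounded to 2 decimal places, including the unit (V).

Answer: 4.86 V

Derivation:
Initial: C1(2μF, Q=6μC, V=3.00V), C2(2μF, Q=15μC, V=7.50V), C3(5μF, Q=19μC, V=3.80V), C4(1μF, Q=17μC, V=17.00V)
Op 1: CLOSE 2-3: Q_total=34.00, C_total=7.00, V=4.86; Q2=9.71, Q3=24.29; dissipated=9.779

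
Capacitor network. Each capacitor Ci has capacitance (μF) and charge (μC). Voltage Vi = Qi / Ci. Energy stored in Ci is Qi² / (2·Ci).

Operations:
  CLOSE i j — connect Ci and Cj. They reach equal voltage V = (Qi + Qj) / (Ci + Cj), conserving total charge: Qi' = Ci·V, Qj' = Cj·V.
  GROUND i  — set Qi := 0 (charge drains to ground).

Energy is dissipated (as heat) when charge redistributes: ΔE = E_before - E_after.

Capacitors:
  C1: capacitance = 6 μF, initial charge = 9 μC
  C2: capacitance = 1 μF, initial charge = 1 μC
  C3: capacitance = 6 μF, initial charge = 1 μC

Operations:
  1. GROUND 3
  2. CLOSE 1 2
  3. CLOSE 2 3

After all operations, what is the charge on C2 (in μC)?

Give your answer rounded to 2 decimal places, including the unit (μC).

Initial: C1(6μF, Q=9μC, V=1.50V), C2(1μF, Q=1μC, V=1.00V), C3(6μF, Q=1μC, V=0.17V)
Op 1: GROUND 3: Q3=0; energy lost=0.083
Op 2: CLOSE 1-2: Q_total=10.00, C_total=7.00, V=1.43; Q1=8.57, Q2=1.43; dissipated=0.107
Op 3: CLOSE 2-3: Q_total=1.43, C_total=7.00, V=0.20; Q2=0.20, Q3=1.22; dissipated=0.875
Final charges: Q1=8.57, Q2=0.20, Q3=1.22

Answer: 0.20 μC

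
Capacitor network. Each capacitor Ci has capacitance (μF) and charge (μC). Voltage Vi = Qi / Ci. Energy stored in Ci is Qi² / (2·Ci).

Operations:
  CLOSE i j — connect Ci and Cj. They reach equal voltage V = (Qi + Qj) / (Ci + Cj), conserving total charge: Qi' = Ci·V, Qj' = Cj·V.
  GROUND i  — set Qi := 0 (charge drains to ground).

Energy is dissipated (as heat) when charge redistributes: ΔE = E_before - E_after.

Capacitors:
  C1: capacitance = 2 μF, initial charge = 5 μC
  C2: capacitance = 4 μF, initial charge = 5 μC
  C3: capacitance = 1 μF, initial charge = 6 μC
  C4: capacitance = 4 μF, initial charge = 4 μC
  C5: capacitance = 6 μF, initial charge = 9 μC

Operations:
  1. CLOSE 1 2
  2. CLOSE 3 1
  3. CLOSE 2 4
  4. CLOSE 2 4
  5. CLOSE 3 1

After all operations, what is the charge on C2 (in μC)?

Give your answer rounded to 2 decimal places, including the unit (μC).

Answer: 5.33 μC

Derivation:
Initial: C1(2μF, Q=5μC, V=2.50V), C2(4μF, Q=5μC, V=1.25V), C3(1μF, Q=6μC, V=6.00V), C4(4μF, Q=4μC, V=1.00V), C5(6μF, Q=9μC, V=1.50V)
Op 1: CLOSE 1-2: Q_total=10.00, C_total=6.00, V=1.67; Q1=3.33, Q2=6.67; dissipated=1.042
Op 2: CLOSE 3-1: Q_total=9.33, C_total=3.00, V=3.11; Q3=3.11, Q1=6.22; dissipated=6.259
Op 3: CLOSE 2-4: Q_total=10.67, C_total=8.00, V=1.33; Q2=5.33, Q4=5.33; dissipated=0.444
Op 4: CLOSE 2-4: Q_total=10.67, C_total=8.00, V=1.33; Q2=5.33, Q4=5.33; dissipated=0.000
Op 5: CLOSE 3-1: Q_total=9.33, C_total=3.00, V=3.11; Q3=3.11, Q1=6.22; dissipated=0.000
Final charges: Q1=6.22, Q2=5.33, Q3=3.11, Q4=5.33, Q5=9.00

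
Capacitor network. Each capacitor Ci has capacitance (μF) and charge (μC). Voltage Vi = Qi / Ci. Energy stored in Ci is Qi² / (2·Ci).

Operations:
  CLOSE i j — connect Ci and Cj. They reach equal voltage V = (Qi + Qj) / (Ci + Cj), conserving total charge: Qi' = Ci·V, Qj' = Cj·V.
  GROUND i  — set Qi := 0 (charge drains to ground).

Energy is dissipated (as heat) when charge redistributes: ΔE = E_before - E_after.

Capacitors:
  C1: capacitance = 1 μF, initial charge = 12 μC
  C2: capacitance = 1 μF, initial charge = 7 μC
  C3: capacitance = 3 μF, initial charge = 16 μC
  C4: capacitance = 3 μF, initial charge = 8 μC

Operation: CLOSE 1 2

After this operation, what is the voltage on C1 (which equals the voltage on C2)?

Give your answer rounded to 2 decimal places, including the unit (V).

Answer: 9.50 V

Derivation:
Initial: C1(1μF, Q=12μC, V=12.00V), C2(1μF, Q=7μC, V=7.00V), C3(3μF, Q=16μC, V=5.33V), C4(3μF, Q=8μC, V=2.67V)
Op 1: CLOSE 1-2: Q_total=19.00, C_total=2.00, V=9.50; Q1=9.50, Q2=9.50; dissipated=6.250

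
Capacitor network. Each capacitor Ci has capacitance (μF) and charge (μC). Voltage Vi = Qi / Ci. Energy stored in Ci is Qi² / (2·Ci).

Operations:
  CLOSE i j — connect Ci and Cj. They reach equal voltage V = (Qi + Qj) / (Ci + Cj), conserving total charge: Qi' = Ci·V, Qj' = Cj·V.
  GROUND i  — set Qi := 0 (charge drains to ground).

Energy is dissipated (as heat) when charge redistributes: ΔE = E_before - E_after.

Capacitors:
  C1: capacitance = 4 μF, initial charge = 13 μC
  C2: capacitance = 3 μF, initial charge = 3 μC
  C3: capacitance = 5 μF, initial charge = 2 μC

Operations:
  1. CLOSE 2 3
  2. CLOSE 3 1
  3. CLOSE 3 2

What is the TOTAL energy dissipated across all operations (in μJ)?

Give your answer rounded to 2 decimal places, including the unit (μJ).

Answer: 9.27 μJ

Derivation:
Initial: C1(4μF, Q=13μC, V=3.25V), C2(3μF, Q=3μC, V=1.00V), C3(5μF, Q=2μC, V=0.40V)
Op 1: CLOSE 2-3: Q_total=5.00, C_total=8.00, V=0.62; Q2=1.88, Q3=3.12; dissipated=0.338
Op 2: CLOSE 3-1: Q_total=16.12, C_total=9.00, V=1.79; Q3=8.96, Q1=7.17; dissipated=7.656
Op 3: CLOSE 3-2: Q_total=10.83, C_total=8.00, V=1.35; Q3=6.77, Q2=4.06; dissipated=1.276
Total dissipated: 9.270 μJ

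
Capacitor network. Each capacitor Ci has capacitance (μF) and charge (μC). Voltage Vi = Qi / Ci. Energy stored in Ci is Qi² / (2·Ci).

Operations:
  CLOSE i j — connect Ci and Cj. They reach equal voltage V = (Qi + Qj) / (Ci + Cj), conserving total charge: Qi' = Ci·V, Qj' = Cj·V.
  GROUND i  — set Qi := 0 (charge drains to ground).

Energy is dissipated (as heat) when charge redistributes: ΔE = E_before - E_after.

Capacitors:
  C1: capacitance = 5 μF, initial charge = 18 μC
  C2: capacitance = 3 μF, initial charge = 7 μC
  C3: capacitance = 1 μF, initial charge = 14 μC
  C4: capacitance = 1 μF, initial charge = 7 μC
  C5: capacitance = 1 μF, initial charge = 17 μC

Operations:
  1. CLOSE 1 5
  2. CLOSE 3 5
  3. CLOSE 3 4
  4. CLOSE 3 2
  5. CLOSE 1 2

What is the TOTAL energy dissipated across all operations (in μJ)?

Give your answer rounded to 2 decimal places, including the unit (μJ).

Answer: 111.32 μJ

Derivation:
Initial: C1(5μF, Q=18μC, V=3.60V), C2(3μF, Q=7μC, V=2.33V), C3(1μF, Q=14μC, V=14.00V), C4(1μF, Q=7μC, V=7.00V), C5(1μF, Q=17μC, V=17.00V)
Op 1: CLOSE 1-5: Q_total=35.00, C_total=6.00, V=5.83; Q1=29.17, Q5=5.83; dissipated=74.817
Op 2: CLOSE 3-5: Q_total=19.83, C_total=2.00, V=9.92; Q3=9.92, Q5=9.92; dissipated=16.674
Op 3: CLOSE 3-4: Q_total=16.92, C_total=2.00, V=8.46; Q3=8.46, Q4=8.46; dissipated=2.127
Op 4: CLOSE 3-2: Q_total=15.46, C_total=4.00, V=3.86; Q3=3.86, Q2=11.59; dissipated=14.068
Op 5: CLOSE 1-2: Q_total=40.76, C_total=8.00, V=5.10; Q1=25.48, Q2=15.29; dissipated=3.634
Total dissipated: 111.319 μJ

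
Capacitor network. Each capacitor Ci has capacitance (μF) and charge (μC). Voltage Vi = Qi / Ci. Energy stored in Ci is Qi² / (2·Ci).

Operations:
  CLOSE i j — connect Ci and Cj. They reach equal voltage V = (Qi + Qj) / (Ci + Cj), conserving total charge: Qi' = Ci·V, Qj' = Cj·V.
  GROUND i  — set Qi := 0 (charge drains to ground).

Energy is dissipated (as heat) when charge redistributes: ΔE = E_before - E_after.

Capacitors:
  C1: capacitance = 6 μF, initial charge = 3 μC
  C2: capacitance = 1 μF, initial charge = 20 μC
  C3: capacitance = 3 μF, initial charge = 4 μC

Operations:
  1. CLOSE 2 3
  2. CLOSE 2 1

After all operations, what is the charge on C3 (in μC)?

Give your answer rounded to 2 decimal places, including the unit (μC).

Initial: C1(6μF, Q=3μC, V=0.50V), C2(1μF, Q=20μC, V=20.00V), C3(3μF, Q=4μC, V=1.33V)
Op 1: CLOSE 2-3: Q_total=24.00, C_total=4.00, V=6.00; Q2=6.00, Q3=18.00; dissipated=130.667
Op 2: CLOSE 2-1: Q_total=9.00, C_total=7.00, V=1.29; Q2=1.29, Q1=7.71; dissipated=12.964
Final charges: Q1=7.71, Q2=1.29, Q3=18.00

Answer: 18.00 μC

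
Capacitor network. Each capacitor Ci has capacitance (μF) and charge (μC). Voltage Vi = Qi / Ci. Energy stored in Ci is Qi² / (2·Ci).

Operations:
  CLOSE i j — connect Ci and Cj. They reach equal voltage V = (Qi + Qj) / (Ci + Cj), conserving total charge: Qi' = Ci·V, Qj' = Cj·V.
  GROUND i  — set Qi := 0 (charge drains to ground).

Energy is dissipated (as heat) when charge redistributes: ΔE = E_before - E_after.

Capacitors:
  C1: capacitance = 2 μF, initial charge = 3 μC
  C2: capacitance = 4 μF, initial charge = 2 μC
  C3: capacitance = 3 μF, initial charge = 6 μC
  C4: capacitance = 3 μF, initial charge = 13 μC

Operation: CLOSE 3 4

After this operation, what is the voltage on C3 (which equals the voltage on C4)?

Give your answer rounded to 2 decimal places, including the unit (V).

Initial: C1(2μF, Q=3μC, V=1.50V), C2(4μF, Q=2μC, V=0.50V), C3(3μF, Q=6μC, V=2.00V), C4(3μF, Q=13μC, V=4.33V)
Op 1: CLOSE 3-4: Q_total=19.00, C_total=6.00, V=3.17; Q3=9.50, Q4=9.50; dissipated=4.083

Answer: 3.17 V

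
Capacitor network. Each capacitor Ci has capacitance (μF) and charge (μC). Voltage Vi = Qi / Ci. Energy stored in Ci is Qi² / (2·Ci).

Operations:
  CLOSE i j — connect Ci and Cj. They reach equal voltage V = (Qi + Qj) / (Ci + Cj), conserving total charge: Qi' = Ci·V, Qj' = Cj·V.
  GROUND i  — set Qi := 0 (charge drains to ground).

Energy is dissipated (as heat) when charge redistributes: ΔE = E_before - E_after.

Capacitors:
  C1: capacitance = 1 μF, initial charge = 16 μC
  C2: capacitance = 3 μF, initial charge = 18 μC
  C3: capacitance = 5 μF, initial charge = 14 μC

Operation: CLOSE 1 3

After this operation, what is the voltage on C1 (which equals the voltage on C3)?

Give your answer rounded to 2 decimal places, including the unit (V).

Answer: 5.00 V

Derivation:
Initial: C1(1μF, Q=16μC, V=16.00V), C2(3μF, Q=18μC, V=6.00V), C3(5μF, Q=14μC, V=2.80V)
Op 1: CLOSE 1-3: Q_total=30.00, C_total=6.00, V=5.00; Q1=5.00, Q3=25.00; dissipated=72.600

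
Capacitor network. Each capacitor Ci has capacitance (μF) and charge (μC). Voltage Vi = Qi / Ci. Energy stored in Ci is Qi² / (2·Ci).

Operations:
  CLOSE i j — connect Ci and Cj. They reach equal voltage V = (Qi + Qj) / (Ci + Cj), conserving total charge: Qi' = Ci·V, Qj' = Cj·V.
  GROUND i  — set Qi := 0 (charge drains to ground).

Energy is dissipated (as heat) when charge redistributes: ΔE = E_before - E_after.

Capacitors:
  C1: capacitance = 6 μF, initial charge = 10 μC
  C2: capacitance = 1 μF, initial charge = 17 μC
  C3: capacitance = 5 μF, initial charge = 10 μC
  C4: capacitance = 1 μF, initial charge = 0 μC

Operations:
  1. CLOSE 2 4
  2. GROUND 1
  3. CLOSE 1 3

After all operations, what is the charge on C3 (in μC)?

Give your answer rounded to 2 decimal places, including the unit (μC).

Answer: 4.55 μC

Derivation:
Initial: C1(6μF, Q=10μC, V=1.67V), C2(1μF, Q=17μC, V=17.00V), C3(5μF, Q=10μC, V=2.00V), C4(1μF, Q=0μC, V=0.00V)
Op 1: CLOSE 2-4: Q_total=17.00, C_total=2.00, V=8.50; Q2=8.50, Q4=8.50; dissipated=72.250
Op 2: GROUND 1: Q1=0; energy lost=8.333
Op 3: CLOSE 1-3: Q_total=10.00, C_total=11.00, V=0.91; Q1=5.45, Q3=4.55; dissipated=5.455
Final charges: Q1=5.45, Q2=8.50, Q3=4.55, Q4=8.50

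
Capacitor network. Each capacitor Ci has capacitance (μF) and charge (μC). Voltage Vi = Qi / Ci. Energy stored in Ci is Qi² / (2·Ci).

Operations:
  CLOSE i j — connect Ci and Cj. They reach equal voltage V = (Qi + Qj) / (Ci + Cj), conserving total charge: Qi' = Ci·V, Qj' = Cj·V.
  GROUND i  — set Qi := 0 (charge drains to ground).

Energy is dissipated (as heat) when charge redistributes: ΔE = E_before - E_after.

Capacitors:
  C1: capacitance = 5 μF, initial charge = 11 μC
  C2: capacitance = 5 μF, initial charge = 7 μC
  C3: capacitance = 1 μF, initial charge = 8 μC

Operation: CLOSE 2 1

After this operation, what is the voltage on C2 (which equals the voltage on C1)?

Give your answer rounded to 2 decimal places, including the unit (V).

Answer: 1.80 V

Derivation:
Initial: C1(5μF, Q=11μC, V=2.20V), C2(5μF, Q=7μC, V=1.40V), C3(1μF, Q=8μC, V=8.00V)
Op 1: CLOSE 2-1: Q_total=18.00, C_total=10.00, V=1.80; Q2=9.00, Q1=9.00; dissipated=0.800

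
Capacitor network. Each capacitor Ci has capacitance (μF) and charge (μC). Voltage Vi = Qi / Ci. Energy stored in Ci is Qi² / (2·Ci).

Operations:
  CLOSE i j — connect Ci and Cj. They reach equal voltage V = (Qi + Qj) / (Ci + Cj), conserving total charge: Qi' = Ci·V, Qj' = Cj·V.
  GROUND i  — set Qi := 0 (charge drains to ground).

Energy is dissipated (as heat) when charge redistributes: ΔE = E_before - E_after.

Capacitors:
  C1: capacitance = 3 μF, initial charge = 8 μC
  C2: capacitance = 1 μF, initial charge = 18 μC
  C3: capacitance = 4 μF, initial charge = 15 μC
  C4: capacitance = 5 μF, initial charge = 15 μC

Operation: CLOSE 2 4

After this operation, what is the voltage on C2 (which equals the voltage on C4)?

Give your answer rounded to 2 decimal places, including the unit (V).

Answer: 5.50 V

Derivation:
Initial: C1(3μF, Q=8μC, V=2.67V), C2(1μF, Q=18μC, V=18.00V), C3(4μF, Q=15μC, V=3.75V), C4(5μF, Q=15μC, V=3.00V)
Op 1: CLOSE 2-4: Q_total=33.00, C_total=6.00, V=5.50; Q2=5.50, Q4=27.50; dissipated=93.750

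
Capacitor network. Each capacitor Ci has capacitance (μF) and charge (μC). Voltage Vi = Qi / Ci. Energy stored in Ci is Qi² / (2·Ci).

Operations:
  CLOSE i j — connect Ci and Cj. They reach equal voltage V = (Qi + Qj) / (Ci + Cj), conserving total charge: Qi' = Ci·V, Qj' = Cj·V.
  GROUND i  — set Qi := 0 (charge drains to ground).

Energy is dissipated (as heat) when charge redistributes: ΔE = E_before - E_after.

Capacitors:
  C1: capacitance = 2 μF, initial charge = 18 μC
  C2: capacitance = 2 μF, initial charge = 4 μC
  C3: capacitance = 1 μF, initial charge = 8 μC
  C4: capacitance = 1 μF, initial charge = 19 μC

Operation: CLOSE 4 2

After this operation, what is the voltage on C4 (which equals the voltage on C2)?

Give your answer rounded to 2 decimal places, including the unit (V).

Answer: 7.67 V

Derivation:
Initial: C1(2μF, Q=18μC, V=9.00V), C2(2μF, Q=4μC, V=2.00V), C3(1μF, Q=8μC, V=8.00V), C4(1μF, Q=19μC, V=19.00V)
Op 1: CLOSE 4-2: Q_total=23.00, C_total=3.00, V=7.67; Q4=7.67, Q2=15.33; dissipated=96.333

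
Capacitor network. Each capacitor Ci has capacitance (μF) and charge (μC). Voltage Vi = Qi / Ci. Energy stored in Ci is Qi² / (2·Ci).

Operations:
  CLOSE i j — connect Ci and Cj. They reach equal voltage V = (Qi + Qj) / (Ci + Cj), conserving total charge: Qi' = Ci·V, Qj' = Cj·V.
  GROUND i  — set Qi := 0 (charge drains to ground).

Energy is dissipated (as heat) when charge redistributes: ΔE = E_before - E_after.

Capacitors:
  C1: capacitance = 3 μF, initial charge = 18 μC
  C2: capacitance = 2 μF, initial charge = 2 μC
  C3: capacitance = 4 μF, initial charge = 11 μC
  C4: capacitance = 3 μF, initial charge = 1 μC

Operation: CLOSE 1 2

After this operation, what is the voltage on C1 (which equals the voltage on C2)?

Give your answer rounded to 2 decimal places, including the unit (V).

Answer: 4.00 V

Derivation:
Initial: C1(3μF, Q=18μC, V=6.00V), C2(2μF, Q=2μC, V=1.00V), C3(4μF, Q=11μC, V=2.75V), C4(3μF, Q=1μC, V=0.33V)
Op 1: CLOSE 1-2: Q_total=20.00, C_total=5.00, V=4.00; Q1=12.00, Q2=8.00; dissipated=15.000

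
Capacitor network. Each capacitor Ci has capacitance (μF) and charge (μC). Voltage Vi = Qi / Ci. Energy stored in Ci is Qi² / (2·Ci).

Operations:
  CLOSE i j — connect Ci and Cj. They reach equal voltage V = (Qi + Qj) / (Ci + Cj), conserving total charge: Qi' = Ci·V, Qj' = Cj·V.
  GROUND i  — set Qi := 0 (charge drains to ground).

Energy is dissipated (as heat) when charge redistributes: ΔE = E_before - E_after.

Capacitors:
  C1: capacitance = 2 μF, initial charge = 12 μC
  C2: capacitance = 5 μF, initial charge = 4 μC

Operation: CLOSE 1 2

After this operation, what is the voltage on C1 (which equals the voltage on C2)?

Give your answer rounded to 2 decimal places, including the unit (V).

Answer: 2.29 V

Derivation:
Initial: C1(2μF, Q=12μC, V=6.00V), C2(5μF, Q=4μC, V=0.80V)
Op 1: CLOSE 1-2: Q_total=16.00, C_total=7.00, V=2.29; Q1=4.57, Q2=11.43; dissipated=19.314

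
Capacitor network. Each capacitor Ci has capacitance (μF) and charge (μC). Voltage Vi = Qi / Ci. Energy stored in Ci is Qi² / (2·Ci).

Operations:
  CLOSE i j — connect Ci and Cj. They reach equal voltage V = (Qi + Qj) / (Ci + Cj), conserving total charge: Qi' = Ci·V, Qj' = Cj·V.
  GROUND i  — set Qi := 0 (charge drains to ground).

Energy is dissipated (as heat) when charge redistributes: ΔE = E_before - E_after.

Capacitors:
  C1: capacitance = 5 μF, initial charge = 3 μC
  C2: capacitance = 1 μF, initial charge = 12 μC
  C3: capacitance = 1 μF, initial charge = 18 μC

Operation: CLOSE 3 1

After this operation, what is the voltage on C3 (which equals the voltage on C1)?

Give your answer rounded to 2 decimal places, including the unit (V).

Answer: 3.50 V

Derivation:
Initial: C1(5μF, Q=3μC, V=0.60V), C2(1μF, Q=12μC, V=12.00V), C3(1μF, Q=18μC, V=18.00V)
Op 1: CLOSE 3-1: Q_total=21.00, C_total=6.00, V=3.50; Q3=3.50, Q1=17.50; dissipated=126.150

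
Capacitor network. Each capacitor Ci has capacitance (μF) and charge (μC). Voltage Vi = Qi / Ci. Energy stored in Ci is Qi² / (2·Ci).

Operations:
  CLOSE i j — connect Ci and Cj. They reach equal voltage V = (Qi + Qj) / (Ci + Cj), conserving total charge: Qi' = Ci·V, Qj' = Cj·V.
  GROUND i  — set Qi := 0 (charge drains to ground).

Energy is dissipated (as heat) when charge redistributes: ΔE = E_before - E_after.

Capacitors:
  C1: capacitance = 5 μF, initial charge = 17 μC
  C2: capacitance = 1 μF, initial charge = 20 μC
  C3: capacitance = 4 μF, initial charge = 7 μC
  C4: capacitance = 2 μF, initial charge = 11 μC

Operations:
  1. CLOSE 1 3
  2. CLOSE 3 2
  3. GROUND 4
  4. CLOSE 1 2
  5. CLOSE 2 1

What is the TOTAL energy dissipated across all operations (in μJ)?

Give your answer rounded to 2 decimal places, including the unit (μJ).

Answer: 158.46 μJ

Derivation:
Initial: C1(5μF, Q=17μC, V=3.40V), C2(1μF, Q=20μC, V=20.00V), C3(4μF, Q=7μC, V=1.75V), C4(2μF, Q=11μC, V=5.50V)
Op 1: CLOSE 1-3: Q_total=24.00, C_total=9.00, V=2.67; Q1=13.33, Q3=10.67; dissipated=3.025
Op 2: CLOSE 3-2: Q_total=30.67, C_total=5.00, V=6.13; Q3=24.53, Q2=6.13; dissipated=120.178
Op 3: GROUND 4: Q4=0; energy lost=30.250
Op 4: CLOSE 1-2: Q_total=19.47, C_total=6.00, V=3.24; Q1=16.22, Q2=3.24; dissipated=5.007
Op 5: CLOSE 2-1: Q_total=19.47, C_total=6.00, V=3.24; Q2=3.24, Q1=16.22; dissipated=0.000
Total dissipated: 158.460 μJ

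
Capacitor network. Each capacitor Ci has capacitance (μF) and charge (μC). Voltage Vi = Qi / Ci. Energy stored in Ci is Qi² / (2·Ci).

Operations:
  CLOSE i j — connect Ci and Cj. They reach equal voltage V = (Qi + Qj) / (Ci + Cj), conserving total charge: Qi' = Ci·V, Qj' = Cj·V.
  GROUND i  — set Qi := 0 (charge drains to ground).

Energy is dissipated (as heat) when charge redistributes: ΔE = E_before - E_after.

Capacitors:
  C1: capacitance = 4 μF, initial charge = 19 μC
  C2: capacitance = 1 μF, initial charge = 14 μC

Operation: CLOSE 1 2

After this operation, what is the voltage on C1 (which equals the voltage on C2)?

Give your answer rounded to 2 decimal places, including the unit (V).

Answer: 6.60 V

Derivation:
Initial: C1(4μF, Q=19μC, V=4.75V), C2(1μF, Q=14μC, V=14.00V)
Op 1: CLOSE 1-2: Q_total=33.00, C_total=5.00, V=6.60; Q1=26.40, Q2=6.60; dissipated=34.225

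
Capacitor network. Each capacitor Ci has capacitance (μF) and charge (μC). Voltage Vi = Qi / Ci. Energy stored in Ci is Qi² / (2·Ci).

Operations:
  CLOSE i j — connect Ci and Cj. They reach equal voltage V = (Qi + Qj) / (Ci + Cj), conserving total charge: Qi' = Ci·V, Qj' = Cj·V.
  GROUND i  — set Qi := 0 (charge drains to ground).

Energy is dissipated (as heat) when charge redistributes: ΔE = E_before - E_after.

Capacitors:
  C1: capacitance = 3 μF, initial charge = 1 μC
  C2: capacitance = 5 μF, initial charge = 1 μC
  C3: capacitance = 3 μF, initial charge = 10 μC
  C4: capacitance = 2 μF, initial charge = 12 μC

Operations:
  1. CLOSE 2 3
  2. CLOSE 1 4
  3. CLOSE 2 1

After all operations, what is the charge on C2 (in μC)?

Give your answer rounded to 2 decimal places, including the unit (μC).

Initial: C1(3μF, Q=1μC, V=0.33V), C2(5μF, Q=1μC, V=0.20V), C3(3μF, Q=10μC, V=3.33V), C4(2μF, Q=12μC, V=6.00V)
Op 1: CLOSE 2-3: Q_total=11.00, C_total=8.00, V=1.38; Q2=6.88, Q3=4.12; dissipated=9.204
Op 2: CLOSE 1-4: Q_total=13.00, C_total=5.00, V=2.60; Q1=7.80, Q4=5.20; dissipated=19.267
Op 3: CLOSE 2-1: Q_total=14.68, C_total=8.00, V=1.83; Q2=9.17, Q1=5.50; dissipated=1.407
Final charges: Q1=5.50, Q2=9.17, Q3=4.12, Q4=5.20

Answer: 9.17 μC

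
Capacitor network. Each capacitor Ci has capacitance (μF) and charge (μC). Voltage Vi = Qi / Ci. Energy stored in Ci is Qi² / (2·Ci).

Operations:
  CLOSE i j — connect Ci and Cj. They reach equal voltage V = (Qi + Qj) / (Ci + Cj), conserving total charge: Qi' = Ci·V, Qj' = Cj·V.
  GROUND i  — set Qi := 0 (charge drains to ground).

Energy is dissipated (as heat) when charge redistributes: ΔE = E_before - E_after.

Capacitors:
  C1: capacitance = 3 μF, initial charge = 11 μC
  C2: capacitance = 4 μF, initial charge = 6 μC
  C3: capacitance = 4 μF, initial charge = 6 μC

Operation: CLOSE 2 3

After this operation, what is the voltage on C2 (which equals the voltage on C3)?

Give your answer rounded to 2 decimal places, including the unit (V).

Initial: C1(3μF, Q=11μC, V=3.67V), C2(4μF, Q=6μC, V=1.50V), C3(4μF, Q=6μC, V=1.50V)
Op 1: CLOSE 2-3: Q_total=12.00, C_total=8.00, V=1.50; Q2=6.00, Q3=6.00; dissipated=0.000

Answer: 1.50 V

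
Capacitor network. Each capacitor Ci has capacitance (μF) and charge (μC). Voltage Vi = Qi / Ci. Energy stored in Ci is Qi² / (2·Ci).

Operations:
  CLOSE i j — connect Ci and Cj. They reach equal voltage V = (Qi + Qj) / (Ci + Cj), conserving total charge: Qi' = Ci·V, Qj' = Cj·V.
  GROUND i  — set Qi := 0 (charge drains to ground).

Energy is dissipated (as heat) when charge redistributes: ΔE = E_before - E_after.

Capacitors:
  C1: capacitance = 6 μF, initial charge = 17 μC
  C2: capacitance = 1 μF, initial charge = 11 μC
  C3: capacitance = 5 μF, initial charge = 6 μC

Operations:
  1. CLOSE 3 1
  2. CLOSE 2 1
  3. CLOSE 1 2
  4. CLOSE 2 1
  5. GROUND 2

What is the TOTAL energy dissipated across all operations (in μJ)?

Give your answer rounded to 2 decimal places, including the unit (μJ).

Initial: C1(6μF, Q=17μC, V=2.83V), C2(1μF, Q=11μC, V=11.00V), C3(5μF, Q=6μC, V=1.20V)
Op 1: CLOSE 3-1: Q_total=23.00, C_total=11.00, V=2.09; Q3=10.45, Q1=12.55; dissipated=3.638
Op 2: CLOSE 2-1: Q_total=23.55, C_total=7.00, V=3.36; Q2=3.36, Q1=20.18; dissipated=34.017
Op 3: CLOSE 1-2: Q_total=23.55, C_total=7.00, V=3.36; Q1=20.18, Q2=3.36; dissipated=0.000
Op 4: CLOSE 2-1: Q_total=23.55, C_total=7.00, V=3.36; Q2=3.36, Q1=20.18; dissipated=0.000
Op 5: GROUND 2: Q2=0; energy lost=5.657
Total dissipated: 43.311 μJ

Answer: 43.31 μJ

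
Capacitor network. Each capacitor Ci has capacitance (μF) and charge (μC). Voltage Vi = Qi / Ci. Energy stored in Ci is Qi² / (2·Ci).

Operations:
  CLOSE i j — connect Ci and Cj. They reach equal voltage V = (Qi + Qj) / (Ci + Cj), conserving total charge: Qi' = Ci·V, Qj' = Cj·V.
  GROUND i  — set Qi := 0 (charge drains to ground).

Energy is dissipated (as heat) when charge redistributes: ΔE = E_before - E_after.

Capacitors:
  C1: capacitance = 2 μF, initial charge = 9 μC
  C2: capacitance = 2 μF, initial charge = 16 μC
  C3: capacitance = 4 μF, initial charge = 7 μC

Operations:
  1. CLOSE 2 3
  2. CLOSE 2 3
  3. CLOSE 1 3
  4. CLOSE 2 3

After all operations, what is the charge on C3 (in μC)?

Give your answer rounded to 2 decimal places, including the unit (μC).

Answer: 15.93 μC

Derivation:
Initial: C1(2μF, Q=9μC, V=4.50V), C2(2μF, Q=16μC, V=8.00V), C3(4μF, Q=7μC, V=1.75V)
Op 1: CLOSE 2-3: Q_total=23.00, C_total=6.00, V=3.83; Q2=7.67, Q3=15.33; dissipated=26.042
Op 2: CLOSE 2-3: Q_total=23.00, C_total=6.00, V=3.83; Q2=7.67, Q3=15.33; dissipated=0.000
Op 3: CLOSE 1-3: Q_total=24.33, C_total=6.00, V=4.06; Q1=8.11, Q3=16.22; dissipated=0.296
Op 4: CLOSE 2-3: Q_total=23.89, C_total=6.00, V=3.98; Q2=7.96, Q3=15.93; dissipated=0.033
Final charges: Q1=8.11, Q2=7.96, Q3=15.93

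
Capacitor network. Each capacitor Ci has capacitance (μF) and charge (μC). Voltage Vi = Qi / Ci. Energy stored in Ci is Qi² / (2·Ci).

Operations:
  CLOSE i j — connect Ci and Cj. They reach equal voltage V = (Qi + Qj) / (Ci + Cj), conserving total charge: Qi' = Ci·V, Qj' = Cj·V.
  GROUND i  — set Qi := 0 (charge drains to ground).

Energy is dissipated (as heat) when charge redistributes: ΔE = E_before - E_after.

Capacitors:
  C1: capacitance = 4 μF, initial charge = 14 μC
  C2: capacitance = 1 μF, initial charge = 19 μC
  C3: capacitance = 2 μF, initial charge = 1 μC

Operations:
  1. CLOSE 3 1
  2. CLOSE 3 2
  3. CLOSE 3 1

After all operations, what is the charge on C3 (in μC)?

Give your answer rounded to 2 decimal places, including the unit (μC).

Answer: 8.67 μC

Derivation:
Initial: C1(4μF, Q=14μC, V=3.50V), C2(1μF, Q=19μC, V=19.00V), C3(2μF, Q=1μC, V=0.50V)
Op 1: CLOSE 3-1: Q_total=15.00, C_total=6.00, V=2.50; Q3=5.00, Q1=10.00; dissipated=6.000
Op 2: CLOSE 3-2: Q_total=24.00, C_total=3.00, V=8.00; Q3=16.00, Q2=8.00; dissipated=90.750
Op 3: CLOSE 3-1: Q_total=26.00, C_total=6.00, V=4.33; Q3=8.67, Q1=17.33; dissipated=20.167
Final charges: Q1=17.33, Q2=8.00, Q3=8.67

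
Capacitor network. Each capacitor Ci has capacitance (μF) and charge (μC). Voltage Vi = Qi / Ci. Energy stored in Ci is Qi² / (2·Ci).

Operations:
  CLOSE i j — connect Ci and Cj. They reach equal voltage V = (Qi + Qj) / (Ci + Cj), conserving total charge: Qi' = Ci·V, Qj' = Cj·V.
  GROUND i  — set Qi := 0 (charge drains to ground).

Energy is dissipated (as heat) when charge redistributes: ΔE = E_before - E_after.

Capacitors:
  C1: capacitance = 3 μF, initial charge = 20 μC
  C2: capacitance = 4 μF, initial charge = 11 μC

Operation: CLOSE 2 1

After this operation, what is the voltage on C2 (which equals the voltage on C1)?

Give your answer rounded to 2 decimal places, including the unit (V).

Answer: 4.43 V

Derivation:
Initial: C1(3μF, Q=20μC, V=6.67V), C2(4μF, Q=11μC, V=2.75V)
Op 1: CLOSE 2-1: Q_total=31.00, C_total=7.00, V=4.43; Q2=17.71, Q1=13.29; dissipated=13.149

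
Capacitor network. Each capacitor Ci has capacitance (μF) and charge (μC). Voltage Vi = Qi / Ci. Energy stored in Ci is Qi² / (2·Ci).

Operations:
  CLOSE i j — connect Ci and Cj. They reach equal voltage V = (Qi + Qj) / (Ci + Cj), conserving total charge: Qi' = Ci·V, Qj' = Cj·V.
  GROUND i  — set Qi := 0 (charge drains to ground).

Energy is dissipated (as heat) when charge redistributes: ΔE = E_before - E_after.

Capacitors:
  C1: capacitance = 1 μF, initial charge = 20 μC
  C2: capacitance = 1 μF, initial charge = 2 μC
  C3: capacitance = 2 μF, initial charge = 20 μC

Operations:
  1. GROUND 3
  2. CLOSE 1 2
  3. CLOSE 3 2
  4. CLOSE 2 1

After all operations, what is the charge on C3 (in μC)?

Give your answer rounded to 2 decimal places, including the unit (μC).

Answer: 7.33 μC

Derivation:
Initial: C1(1μF, Q=20μC, V=20.00V), C2(1μF, Q=2μC, V=2.00V), C3(2μF, Q=20μC, V=10.00V)
Op 1: GROUND 3: Q3=0; energy lost=100.000
Op 2: CLOSE 1-2: Q_total=22.00, C_total=2.00, V=11.00; Q1=11.00, Q2=11.00; dissipated=81.000
Op 3: CLOSE 3-2: Q_total=11.00, C_total=3.00, V=3.67; Q3=7.33, Q2=3.67; dissipated=40.333
Op 4: CLOSE 2-1: Q_total=14.67, C_total=2.00, V=7.33; Q2=7.33, Q1=7.33; dissipated=13.444
Final charges: Q1=7.33, Q2=7.33, Q3=7.33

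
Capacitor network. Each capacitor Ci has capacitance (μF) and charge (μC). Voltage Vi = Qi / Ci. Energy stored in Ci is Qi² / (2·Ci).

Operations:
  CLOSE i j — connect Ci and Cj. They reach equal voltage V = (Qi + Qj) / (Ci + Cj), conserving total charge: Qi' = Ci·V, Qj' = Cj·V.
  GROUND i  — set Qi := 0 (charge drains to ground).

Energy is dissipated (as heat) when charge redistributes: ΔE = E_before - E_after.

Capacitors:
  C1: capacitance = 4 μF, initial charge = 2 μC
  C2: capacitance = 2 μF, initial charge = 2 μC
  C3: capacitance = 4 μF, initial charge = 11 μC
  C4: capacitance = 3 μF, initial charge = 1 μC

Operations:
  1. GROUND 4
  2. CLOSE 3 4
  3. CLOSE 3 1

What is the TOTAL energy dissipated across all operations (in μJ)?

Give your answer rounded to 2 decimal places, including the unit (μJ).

Initial: C1(4μF, Q=2μC, V=0.50V), C2(2μF, Q=2μC, V=1.00V), C3(4μF, Q=11μC, V=2.75V), C4(3μF, Q=1μC, V=0.33V)
Op 1: GROUND 4: Q4=0; energy lost=0.167
Op 2: CLOSE 3-4: Q_total=11.00, C_total=7.00, V=1.57; Q3=6.29, Q4=4.71; dissipated=6.482
Op 3: CLOSE 3-1: Q_total=8.29, C_total=8.00, V=1.04; Q3=4.14, Q1=4.14; dissipated=1.148
Total dissipated: 7.797 μJ

Answer: 7.80 μJ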